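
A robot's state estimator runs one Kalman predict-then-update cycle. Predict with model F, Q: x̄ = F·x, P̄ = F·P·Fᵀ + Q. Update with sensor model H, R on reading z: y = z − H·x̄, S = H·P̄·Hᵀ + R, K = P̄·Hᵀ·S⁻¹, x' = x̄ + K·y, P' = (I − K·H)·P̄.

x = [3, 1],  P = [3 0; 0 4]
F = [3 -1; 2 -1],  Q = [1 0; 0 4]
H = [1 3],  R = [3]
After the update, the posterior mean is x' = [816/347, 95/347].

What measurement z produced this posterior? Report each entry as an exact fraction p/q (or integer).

z = [3]

x̄ = F·x = [8, 5]
P̄ = F·P·Fᵀ + Q = [32 22; 22 20]
S = H·P̄·Hᵀ + R = [347]
K = P̄·Hᵀ·S⁻¹ = [98/347; 82/347]
x' − x̄ = [-1960/347, -1640/347] = K·y
y = (KᵀK)⁻¹·Kᵀ·(x' − x̄) = [-20]
z = y + H·x̄ = [-20] + [23] = [3]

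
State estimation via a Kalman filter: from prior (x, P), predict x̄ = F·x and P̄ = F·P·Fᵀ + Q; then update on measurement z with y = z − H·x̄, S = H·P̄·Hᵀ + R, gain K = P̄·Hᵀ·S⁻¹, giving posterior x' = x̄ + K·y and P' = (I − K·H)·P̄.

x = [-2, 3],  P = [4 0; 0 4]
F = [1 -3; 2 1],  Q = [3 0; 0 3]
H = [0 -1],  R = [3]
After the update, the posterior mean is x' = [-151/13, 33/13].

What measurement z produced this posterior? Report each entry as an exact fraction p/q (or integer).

z = [-3]

x̄ = F·x = [-11, -1]
P̄ = F·P·Fᵀ + Q = [43 -4; -4 23]
S = H·P̄·Hᵀ + R = [26]
K = P̄·Hᵀ·S⁻¹ = [2/13; -23/26]
x' − x̄ = [-8/13, 46/13] = K·y
y = (KᵀK)⁻¹·Kᵀ·(x' − x̄) = [-4]
z = y + H·x̄ = [-4] + [1] = [-3]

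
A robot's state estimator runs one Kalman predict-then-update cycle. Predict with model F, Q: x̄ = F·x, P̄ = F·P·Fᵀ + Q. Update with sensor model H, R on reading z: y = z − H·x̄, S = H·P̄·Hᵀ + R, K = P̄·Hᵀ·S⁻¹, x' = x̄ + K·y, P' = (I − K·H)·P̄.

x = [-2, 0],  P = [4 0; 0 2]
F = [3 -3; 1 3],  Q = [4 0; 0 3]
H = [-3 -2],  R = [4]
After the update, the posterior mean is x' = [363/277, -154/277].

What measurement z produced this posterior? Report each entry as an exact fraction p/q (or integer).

x̄ = F·x = [-6, -2]
P̄ = F·P·Fᵀ + Q = [58 -6; -6 25]
S = H·P̄·Hᵀ + R = [554]
K = P̄·Hᵀ·S⁻¹ = [-81/277; -16/277]
x' − x̄ = [2025/277, 400/277] = K·y
y = (KᵀK)⁻¹·Kᵀ·(x' − x̄) = [-25]
z = y + H·x̄ = [-25] + [22] = [-3]

z = [-3]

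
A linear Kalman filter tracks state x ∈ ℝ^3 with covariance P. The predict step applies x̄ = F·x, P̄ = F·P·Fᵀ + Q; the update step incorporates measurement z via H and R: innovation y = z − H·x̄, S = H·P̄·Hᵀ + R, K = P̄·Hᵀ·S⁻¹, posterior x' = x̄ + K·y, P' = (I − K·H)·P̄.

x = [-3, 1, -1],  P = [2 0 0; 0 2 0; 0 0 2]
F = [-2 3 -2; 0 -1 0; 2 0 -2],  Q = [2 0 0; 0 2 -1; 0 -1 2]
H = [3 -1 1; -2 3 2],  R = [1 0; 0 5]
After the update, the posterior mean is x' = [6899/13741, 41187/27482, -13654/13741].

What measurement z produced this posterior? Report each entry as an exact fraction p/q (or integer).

z = [-1, 2]

x̄ = F·x = [11, -1, -4]
P̄ = F·P·Fᵀ + Q = [36 -6 0; -6 4 -1; 0 -1 18]
S = H·P̄·Hᵀ + R = [385 -259; -259 317]
K = P̄·Hᵀ·S⁻¹ = [3207/13741 -183/1963; -1593/54964 359/7852; 7285/27482 1259/3926]
x' − x̄ = [-144252/13741, 68669/27482, 41310/13741] = K·y
y = (KᵀK)⁻¹·Kᵀ·(x' − x̄) = [-31, 35]
z = y + H·x̄ = [-31, 35] + [30, -33] = [-1, 2]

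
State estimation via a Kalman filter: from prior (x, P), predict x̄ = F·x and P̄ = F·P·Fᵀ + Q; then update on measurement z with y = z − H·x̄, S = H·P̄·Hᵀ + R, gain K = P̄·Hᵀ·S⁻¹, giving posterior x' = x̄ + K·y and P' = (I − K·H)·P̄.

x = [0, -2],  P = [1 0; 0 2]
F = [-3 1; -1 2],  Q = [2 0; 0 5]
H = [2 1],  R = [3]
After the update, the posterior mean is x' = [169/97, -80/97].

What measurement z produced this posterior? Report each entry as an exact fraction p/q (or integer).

z = [3]

x̄ = F·x = [-2, -4]
P̄ = F·P·Fᵀ + Q = [13 7; 7 14]
S = H·P̄·Hᵀ + R = [97]
K = P̄·Hᵀ·S⁻¹ = [33/97; 28/97]
x' − x̄ = [363/97, 308/97] = K·y
y = (KᵀK)⁻¹·Kᵀ·(x' − x̄) = [11]
z = y + H·x̄ = [11] + [-8] = [3]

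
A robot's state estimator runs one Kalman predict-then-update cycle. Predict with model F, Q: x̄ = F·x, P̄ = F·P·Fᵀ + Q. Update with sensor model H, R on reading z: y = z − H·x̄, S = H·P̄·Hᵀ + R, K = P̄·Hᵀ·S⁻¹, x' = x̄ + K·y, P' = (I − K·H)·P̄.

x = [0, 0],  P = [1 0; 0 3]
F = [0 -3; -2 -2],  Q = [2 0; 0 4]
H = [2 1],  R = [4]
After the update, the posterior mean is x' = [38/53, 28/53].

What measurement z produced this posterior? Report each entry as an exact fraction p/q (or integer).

z = [2]

x̄ = F·x = [0, 0]
P̄ = F·P·Fᵀ + Q = [29 18; 18 20]
S = H·P̄·Hᵀ + R = [212]
K = P̄·Hᵀ·S⁻¹ = [19/53; 14/53]
x' − x̄ = [38/53, 28/53] = K·y
y = (KᵀK)⁻¹·Kᵀ·(x' − x̄) = [2]
z = y + H·x̄ = [2] + [0] = [2]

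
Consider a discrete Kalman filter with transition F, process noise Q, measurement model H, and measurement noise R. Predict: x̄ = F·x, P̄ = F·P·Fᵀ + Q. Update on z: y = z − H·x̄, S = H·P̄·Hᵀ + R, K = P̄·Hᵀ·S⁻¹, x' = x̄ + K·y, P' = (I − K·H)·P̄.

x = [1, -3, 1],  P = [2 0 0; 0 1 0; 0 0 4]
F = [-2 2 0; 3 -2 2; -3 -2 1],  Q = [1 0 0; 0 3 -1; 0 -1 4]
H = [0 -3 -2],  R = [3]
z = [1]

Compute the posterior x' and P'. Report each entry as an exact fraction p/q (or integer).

x̄ = F·x = [-8, 11, 4]
P̄ = F·P·Fᵀ + Q = [13 -16 8; -16 41 -7; 8 -7 30]
y = z − H·x̄ = [42]
S = H·P̄·Hᵀ + R = [408]
K = P̄·Hᵀ·S⁻¹ = [4/51; -109/408; -13/136]
x' = x̄ + K·y = [-80/17, -15/68, -1/68]
P' = (I − K·H)·P̄ = [535/51 -380/51 188/17; -380/51 4847/408 -2369/136; 188/17 -2369/136 3573/136]

x' = [-80/17, -15/68, -1/68]
P' = [535/51 -380/51 188/17; -380/51 4847/408 -2369/136; 188/17 -2369/136 3573/136]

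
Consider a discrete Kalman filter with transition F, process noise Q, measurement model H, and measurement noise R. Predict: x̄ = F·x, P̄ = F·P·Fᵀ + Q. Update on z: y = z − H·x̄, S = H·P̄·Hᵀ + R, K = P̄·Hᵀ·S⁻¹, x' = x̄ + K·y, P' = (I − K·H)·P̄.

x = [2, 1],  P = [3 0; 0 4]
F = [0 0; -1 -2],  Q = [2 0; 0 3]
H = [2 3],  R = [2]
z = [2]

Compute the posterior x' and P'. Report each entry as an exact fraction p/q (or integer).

x' = [7/26, 23/52]
P' = [25/13 -33/26; -33/26 55/52]

x̄ = F·x = [0, -4]
P̄ = F·P·Fᵀ + Q = [2 0; 0 22]
y = z − H·x̄ = [14]
S = H·P̄·Hᵀ + R = [208]
K = P̄·Hᵀ·S⁻¹ = [1/52; 33/104]
x' = x̄ + K·y = [7/26, 23/52]
P' = (I − K·H)·P̄ = [25/13 -33/26; -33/26 55/52]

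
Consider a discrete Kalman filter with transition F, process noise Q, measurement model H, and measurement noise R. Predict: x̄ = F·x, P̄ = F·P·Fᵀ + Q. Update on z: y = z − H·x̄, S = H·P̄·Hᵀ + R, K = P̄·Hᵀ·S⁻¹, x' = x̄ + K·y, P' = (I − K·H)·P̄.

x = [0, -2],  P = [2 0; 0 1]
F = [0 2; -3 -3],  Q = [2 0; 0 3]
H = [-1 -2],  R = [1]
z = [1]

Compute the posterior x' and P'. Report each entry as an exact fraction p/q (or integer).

x̄ = F·x = [-4, 6]
P̄ = F·P·Fᵀ + Q = [6 -6; -6 30]
y = z − H·x̄ = [9]
S = H·P̄·Hᵀ + R = [103]
K = P̄·Hᵀ·S⁻¹ = [6/103; -54/103]
x' = x̄ + K·y = [-358/103, 132/103]
P' = (I − K·H)·P̄ = [582/103 -294/103; -294/103 174/103]

x' = [-358/103, 132/103]
P' = [582/103 -294/103; -294/103 174/103]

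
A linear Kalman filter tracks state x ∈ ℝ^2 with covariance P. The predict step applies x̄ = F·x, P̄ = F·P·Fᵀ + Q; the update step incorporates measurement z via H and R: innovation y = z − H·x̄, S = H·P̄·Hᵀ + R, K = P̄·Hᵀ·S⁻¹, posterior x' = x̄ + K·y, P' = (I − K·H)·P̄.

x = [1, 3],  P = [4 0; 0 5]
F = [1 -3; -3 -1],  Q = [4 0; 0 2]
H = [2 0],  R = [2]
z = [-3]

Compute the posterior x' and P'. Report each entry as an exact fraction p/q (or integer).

x' = [-167/107, -603/107]
P' = [53/107 3/107; 3/107 4583/107]

x̄ = F·x = [-8, -6]
P̄ = F·P·Fᵀ + Q = [53 3; 3 43]
y = z − H·x̄ = [13]
S = H·P̄·Hᵀ + R = [214]
K = P̄·Hᵀ·S⁻¹ = [53/107; 3/107]
x' = x̄ + K·y = [-167/107, -603/107]
P' = (I − K·H)·P̄ = [53/107 3/107; 3/107 4583/107]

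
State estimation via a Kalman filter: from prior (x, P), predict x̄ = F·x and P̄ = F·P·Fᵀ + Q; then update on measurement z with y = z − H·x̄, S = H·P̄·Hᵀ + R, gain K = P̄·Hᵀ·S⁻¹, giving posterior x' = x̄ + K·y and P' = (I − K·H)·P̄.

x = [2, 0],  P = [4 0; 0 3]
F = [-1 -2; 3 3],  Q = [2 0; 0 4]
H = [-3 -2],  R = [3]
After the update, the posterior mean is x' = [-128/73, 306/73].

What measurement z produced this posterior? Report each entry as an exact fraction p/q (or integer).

z = [-3]

x̄ = F·x = [-2, 6]
P̄ = F·P·Fᵀ + Q = [18 -30; -30 67]
S = H·P̄·Hᵀ + R = [73]
K = P̄·Hᵀ·S⁻¹ = [6/73; -44/73]
x' − x̄ = [18/73, -132/73] = K·y
y = (KᵀK)⁻¹·Kᵀ·(x' − x̄) = [3]
z = y + H·x̄ = [3] + [-6] = [-3]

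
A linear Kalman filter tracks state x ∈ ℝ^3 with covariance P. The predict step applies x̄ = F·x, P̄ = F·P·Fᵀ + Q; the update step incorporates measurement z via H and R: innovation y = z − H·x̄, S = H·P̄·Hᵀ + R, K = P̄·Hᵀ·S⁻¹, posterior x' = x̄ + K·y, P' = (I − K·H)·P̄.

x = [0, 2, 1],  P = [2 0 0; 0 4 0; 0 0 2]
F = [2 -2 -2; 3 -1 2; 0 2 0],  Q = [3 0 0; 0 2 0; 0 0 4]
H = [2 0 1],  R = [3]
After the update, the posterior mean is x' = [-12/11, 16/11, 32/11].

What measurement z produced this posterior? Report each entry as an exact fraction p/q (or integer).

x̄ = F·x = [-6, 0, 4]
P̄ = F·P·Fᵀ + Q = [35 12 -16; 12 32 -8; -16 -8 20]
S = H·P̄·Hᵀ + R = [99]
K = P̄·Hᵀ·S⁻¹ = [6/11; 16/99; -4/33]
x' − x̄ = [54/11, 16/11, -12/11] = K·y
y = (KᵀK)⁻¹·Kᵀ·(x' − x̄) = [9]
z = y + H·x̄ = [9] + [-8] = [1]

z = [1]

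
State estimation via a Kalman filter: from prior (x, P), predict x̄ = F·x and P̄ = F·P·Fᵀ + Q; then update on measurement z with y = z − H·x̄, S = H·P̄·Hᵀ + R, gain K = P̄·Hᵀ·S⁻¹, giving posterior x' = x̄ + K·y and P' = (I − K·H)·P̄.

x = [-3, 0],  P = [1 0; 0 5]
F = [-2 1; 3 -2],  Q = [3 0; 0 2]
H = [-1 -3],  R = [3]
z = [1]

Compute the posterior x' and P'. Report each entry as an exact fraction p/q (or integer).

x' = [26/11, -11/9]
P' = [60/11 -2; -2 19/18]

x̄ = F·x = [6, -9]
P̄ = F·P·Fᵀ + Q = [12 -16; -16 31]
y = z − H·x̄ = [-20]
S = H·P̄·Hᵀ + R = [198]
K = P̄·Hᵀ·S⁻¹ = [2/11; -7/18]
x' = x̄ + K·y = [26/11, -11/9]
P' = (I − K·H)·P̄ = [60/11 -2; -2 19/18]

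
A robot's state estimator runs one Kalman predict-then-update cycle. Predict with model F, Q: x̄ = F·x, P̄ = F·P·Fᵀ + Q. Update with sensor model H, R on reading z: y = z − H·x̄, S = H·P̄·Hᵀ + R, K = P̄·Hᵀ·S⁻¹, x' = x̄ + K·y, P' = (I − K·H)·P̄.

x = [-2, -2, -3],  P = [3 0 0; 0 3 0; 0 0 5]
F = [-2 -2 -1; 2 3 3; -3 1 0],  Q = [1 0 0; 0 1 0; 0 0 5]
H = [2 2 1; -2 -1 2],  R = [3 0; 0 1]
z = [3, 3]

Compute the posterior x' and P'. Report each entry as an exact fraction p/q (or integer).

x' = [111244/13691, -127500/13691, 68533/13691]
P' = [349008/13691 -422046/13691 139083/13691; -422046/13691 517277/13691 -166051/13691; 139083/13691 -166051/13691 59219/13691]

x̄ = F·x = [11, -19, 4]
P̄ = F·P·Fᵀ + Q = [30 -45 12; -45 85 -9; 12 -9 35]
y = z − H·x̄ = [15, -2]
S = H·P̄·Hᵀ + R = [150 47; 47 106]
K = P̄·Hᵀ·S⁻¹ = [-2331/13691 2196/13691; 8137/13691 -5287/13691; 1761/13691 6323/13691]
x' = x̄ + K·y = [111244/13691, -127500/13691, 68533/13691]
P' = (I − K·H)·P̄ = [349008/13691 -422046/13691 139083/13691; -422046/13691 517277/13691 -166051/13691; 139083/13691 -166051/13691 59219/13691]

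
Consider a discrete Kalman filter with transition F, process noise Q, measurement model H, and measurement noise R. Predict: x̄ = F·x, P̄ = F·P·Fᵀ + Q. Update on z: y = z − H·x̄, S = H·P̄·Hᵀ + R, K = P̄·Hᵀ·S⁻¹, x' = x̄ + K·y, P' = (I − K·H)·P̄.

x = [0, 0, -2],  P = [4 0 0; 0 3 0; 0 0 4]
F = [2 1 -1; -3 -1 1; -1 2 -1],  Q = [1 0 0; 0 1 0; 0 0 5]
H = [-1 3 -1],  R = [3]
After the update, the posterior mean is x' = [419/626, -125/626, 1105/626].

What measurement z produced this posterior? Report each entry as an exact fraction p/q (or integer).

z = [-3]

x̄ = F·x = [2, -2, 2]
P̄ = F·P·Fᵀ + Q = [24 -31 2; -31 44 2; 2 2 25]
S = H·P̄·Hᵀ + R = [626]
K = P̄·Hᵀ·S⁻¹ = [-119/626; 161/626; -21/626]
x' − x̄ = [-833/626, 1127/626, -147/626] = K·y
y = (KᵀK)⁻¹·Kᵀ·(x' − x̄) = [7]
z = y + H·x̄ = [7] + [-10] = [-3]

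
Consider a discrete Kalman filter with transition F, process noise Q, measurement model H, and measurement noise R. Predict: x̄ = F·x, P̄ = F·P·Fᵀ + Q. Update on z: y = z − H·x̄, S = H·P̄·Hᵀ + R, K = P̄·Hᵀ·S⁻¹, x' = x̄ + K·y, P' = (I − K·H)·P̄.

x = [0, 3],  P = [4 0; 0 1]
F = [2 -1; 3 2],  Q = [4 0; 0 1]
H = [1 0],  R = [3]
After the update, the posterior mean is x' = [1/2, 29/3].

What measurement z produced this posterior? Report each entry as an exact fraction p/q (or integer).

z = [1]

x̄ = F·x = [-3, 6]
P̄ = F·P·Fᵀ + Q = [21 22; 22 41]
S = H·P̄·Hᵀ + R = [24]
K = P̄·Hᵀ·S⁻¹ = [7/8; 11/12]
x' − x̄ = [7/2, 11/3] = K·y
y = (KᵀK)⁻¹·Kᵀ·(x' − x̄) = [4]
z = y + H·x̄ = [4] + [-3] = [1]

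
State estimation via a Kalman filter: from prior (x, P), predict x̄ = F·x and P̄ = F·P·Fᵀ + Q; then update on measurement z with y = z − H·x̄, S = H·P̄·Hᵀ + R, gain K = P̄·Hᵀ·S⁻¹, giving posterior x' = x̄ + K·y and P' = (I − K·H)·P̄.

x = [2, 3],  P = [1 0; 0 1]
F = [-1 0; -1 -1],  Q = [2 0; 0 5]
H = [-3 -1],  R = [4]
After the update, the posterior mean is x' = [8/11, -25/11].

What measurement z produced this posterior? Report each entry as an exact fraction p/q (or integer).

z = [-1]

x̄ = F·x = [-2, -5]
P̄ = F·P·Fᵀ + Q = [3 1; 1 7]
S = H·P̄·Hᵀ + R = [44]
K = P̄·Hᵀ·S⁻¹ = [-5/22; -5/22]
x' − x̄ = [30/11, 30/11] = K·y
y = (KᵀK)⁻¹·Kᵀ·(x' − x̄) = [-12]
z = y + H·x̄ = [-12] + [11] = [-1]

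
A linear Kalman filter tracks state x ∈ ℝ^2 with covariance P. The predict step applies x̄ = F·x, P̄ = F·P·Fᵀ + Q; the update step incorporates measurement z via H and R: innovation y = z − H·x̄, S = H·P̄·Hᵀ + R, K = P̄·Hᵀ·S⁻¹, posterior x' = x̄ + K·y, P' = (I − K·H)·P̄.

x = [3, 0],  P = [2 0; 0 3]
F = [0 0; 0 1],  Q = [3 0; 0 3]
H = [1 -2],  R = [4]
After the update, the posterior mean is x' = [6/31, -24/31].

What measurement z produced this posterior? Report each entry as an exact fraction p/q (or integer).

x̄ = F·x = [0, 0]
P̄ = F·P·Fᵀ + Q = [3 0; 0 6]
S = H·P̄·Hᵀ + R = [31]
K = P̄·Hᵀ·S⁻¹ = [3/31; -12/31]
x' − x̄ = [6/31, -24/31] = K·y
y = (KᵀK)⁻¹·Kᵀ·(x' − x̄) = [2]
z = y + H·x̄ = [2] + [0] = [2]

z = [2]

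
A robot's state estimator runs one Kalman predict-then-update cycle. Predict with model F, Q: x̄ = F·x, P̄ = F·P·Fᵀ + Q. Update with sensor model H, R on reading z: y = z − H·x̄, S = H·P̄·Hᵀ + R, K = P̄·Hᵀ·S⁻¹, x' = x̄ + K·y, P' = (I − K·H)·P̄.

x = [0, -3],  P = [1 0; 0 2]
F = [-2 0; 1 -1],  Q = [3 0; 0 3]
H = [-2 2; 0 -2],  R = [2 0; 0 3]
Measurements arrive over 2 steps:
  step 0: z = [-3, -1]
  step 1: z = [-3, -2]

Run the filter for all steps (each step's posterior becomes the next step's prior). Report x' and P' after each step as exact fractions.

step 0: x̄ = F·x = [0, 3]
step 0: P̄ = F·P·Fᵀ + Q = [7 -2; -2 6]
step 0: y = z − H·x̄ = [-9, 5]
step 0: S = H·P̄·Hᵀ + R = [70 -32; -32 27]
step 0: K = P̄·Hᵀ·S⁻¹ = [-179/433 -148/433; 24/433 -164/433]
step 0: x' = x̄ + K·y = [871/433, 263/433]
step 0: P' = (I − K·H)·P̄ = [401/433 222/433; 222/433 246/433]
step 1: x̄ = F·x = [-1742/433, 608/433]
step 1: P̄ = F·P·Fᵀ + Q = [2903/433 -358/433; -358/433 1502/433]
step 1: y = z − H·x̄ = [-5999/433, 350/433]
step 1: S = H·P̄·Hᵀ + R = [21350/433 -7440/433; -7440/433 7307/433]
step 1: K = P̄·Hᵀ·S⁻¹ = [-48879/116225 -7676/23245; 1116/23245 -1684/4649]
step 1: x' = x̄ + K·y = [178587/116225, 10372/23245]
step 1: P' = (I − K·H)·P̄ = [106449/116225 11514/23245; 11514/23245 2526/4649]

step 0: x' = [871/433, 263/433], P' = [401/433 222/433; 222/433 246/433]
step 1: x' = [178587/116225, 10372/23245], P' = [106449/116225 11514/23245; 11514/23245 2526/4649]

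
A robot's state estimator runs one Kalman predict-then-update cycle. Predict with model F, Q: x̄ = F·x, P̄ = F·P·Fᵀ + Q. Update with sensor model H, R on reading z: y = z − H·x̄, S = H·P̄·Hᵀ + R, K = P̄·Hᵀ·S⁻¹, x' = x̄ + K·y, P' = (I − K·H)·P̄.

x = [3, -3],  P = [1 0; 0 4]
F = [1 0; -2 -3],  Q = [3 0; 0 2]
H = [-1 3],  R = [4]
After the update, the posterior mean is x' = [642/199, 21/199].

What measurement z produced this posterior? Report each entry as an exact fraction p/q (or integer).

z = [-3]

x̄ = F·x = [3, 3]
P̄ = F·P·Fᵀ + Q = [4 -2; -2 42]
S = H·P̄·Hᵀ + R = [398]
K = P̄·Hᵀ·S⁻¹ = [-5/199; 64/199]
x' − x̄ = [45/199, -576/199] = K·y
y = (KᵀK)⁻¹·Kᵀ·(x' − x̄) = [-9]
z = y + H·x̄ = [-9] + [6] = [-3]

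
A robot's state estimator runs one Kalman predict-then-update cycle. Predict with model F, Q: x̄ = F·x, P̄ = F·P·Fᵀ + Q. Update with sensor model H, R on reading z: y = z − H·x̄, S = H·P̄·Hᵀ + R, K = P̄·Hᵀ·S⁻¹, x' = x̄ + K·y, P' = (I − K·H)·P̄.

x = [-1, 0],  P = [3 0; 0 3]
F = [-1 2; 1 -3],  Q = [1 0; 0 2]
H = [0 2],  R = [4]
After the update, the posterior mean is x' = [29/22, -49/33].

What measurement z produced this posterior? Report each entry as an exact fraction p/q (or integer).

z = [-3]

x̄ = F·x = [1, -1]
P̄ = F·P·Fᵀ + Q = [16 -21; -21 32]
S = H·P̄·Hᵀ + R = [132]
K = P̄·Hᵀ·S⁻¹ = [-7/22; 16/33]
x' − x̄ = [7/22, -16/33] = K·y
y = (KᵀK)⁻¹·Kᵀ·(x' − x̄) = [-1]
z = y + H·x̄ = [-1] + [-2] = [-3]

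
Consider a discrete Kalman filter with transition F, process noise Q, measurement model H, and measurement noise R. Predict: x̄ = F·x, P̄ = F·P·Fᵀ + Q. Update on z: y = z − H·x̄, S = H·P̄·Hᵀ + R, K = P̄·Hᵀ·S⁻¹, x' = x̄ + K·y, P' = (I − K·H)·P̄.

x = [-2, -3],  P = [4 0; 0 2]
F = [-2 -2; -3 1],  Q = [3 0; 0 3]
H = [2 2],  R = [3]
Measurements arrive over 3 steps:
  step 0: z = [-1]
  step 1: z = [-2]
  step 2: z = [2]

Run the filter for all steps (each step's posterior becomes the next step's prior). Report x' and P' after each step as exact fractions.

step 0: x̄ = F·x = [10, 3]
step 0: P̄ = F·P·Fᵀ + Q = [27 20; 20 41]
step 0: y = z − H·x̄ = [-27]
step 0: S = H·P̄·Hᵀ + R = [435]
step 0: K = P̄·Hᵀ·S⁻¹ = [94/435; 122/435]
step 0: x' = x̄ + K·y = [604/145, -663/145]
step 0: P' = (I − K·H)·P̄ = [2909/435 -2768/435; -2768/435 2951/435]
step 1: x̄ = F·x = [118/145, -495/29]
step 1: P̄ = F·P·Fᵀ + Q = [867/145 32/29; 32/29 9409/87]
step 1: y = z − H·x̄ = [4424/145]
step 1: S = H·P̄·Hᵀ + R = [203729/435]
step 1: K = P̄·Hᵀ·S⁻¹ = [6162/203729; 95050/203729]
step 1: x' = x̄ + K·y = [353798/203729, -577435/203729]
step 1: P' = (I − K·H)·P̄ = [1130871/203729 -1121628/203729; -1121628/203729 1264203/203729]
step 2: x̄ = F·x = [447274/203729, -1638829/203729]
step 2: P̄ = F·P·Fᵀ + Q = [1218459/203729 -229692/203729; -229692/203729 18782997/203729]
step 2: y = z − H·x̄ = [2790568/203729]
step 2: S = H·P̄·Hᵀ + R = [78779475/203729]
step 2: K = P̄·Hᵀ·S⁻¹ = [219726/8753275; 2473774/5251965]
step 2: x' = x̄ + K·y = [22226942/8753275, -8363257/5251965]
step 2: P' = (I − K·H)·P̄ = [50218629/8753275 -9977808/1750655; -9977808/1750655 2242939/350131]

step 0: x' = [604/145, -663/145], P' = [2909/435 -2768/435; -2768/435 2951/435]
step 1: x' = [353798/203729, -577435/203729], P' = [1130871/203729 -1121628/203729; -1121628/203729 1264203/203729]
step 2: x' = [22226942/8753275, -8363257/5251965], P' = [50218629/8753275 -9977808/1750655; -9977808/1750655 2242939/350131]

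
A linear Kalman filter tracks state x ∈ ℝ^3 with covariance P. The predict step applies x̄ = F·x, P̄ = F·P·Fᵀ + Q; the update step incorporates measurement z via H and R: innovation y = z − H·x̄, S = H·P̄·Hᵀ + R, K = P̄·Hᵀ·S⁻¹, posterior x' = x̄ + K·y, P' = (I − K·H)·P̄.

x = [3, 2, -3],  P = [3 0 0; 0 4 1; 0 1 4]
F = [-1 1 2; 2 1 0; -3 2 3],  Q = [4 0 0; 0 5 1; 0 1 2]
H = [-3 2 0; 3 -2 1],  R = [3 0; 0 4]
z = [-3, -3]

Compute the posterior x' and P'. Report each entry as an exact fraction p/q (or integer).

x' = [4205/4397, 2696/4397, -16158/4397]
P' = [22247/4397 34062/4397 5835/4397; 34062/4397 54849/4397 13152/4397; 5835/4397 13152/4397 22359/4397]

x̄ = F·x = [-7, 8, -14]
P̄ = F·P·Fᵀ + Q = [31 0 48; 0 21 -6; 48 -6 93]
y = z − H·x̄ = [-40, 48]
S = H·P̄·Hᵀ + R = [366 -519; -519 772]
K = P̄·Hᵀ·S⁻¹ = [461/4397 1113/4397; 2504/4397 1410/4397; 2933/4397 3390/4397]
x' = x̄ + K·y = [4205/4397, 2696/4397, -16158/4397]
P' = (I − K·H)·P̄ = [22247/4397 34062/4397 5835/4397; 34062/4397 54849/4397 13152/4397; 5835/4397 13152/4397 22359/4397]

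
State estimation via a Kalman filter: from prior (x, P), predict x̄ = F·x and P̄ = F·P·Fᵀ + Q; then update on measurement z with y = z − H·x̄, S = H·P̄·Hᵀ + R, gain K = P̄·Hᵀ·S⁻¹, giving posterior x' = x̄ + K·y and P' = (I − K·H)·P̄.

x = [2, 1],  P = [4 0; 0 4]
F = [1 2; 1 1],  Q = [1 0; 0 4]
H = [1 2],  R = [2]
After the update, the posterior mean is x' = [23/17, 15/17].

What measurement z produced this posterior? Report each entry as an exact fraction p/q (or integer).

z = [3]

x̄ = F·x = [4, 3]
P̄ = F·P·Fᵀ + Q = [21 12; 12 12]
S = H·P̄·Hᵀ + R = [119]
K = P̄·Hᵀ·S⁻¹ = [45/119; 36/119]
x' − x̄ = [-45/17, -36/17] = K·y
y = (KᵀK)⁻¹·Kᵀ·(x' − x̄) = [-7]
z = y + H·x̄ = [-7] + [10] = [3]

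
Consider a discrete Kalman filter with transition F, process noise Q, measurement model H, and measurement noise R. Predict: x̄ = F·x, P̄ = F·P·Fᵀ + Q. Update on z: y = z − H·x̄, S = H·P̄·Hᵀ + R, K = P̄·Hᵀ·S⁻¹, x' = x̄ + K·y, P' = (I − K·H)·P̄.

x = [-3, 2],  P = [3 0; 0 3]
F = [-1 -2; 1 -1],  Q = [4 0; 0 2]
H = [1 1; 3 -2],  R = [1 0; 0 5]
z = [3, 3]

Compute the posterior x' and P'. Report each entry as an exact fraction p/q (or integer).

x̄ = F·x = [-1, -5]
P̄ = F·P·Fᵀ + Q = [19 3; 3 8]
y = z − H·x̄ = [9, -4]
S = H·P̄·Hᵀ + R = [34 44; 44 172]
K = P̄·Hᵀ·S⁻¹ = [385/978 383/1956; 275/489 -361/1956]
x' = x̄ + K·y = [1721/978, 391/489]
P' = (I − K·H)·P̄ = [691/1956 79/1956; 79/1956 1021/1956]

x' = [1721/978, 391/489]
P' = [691/1956 79/1956; 79/1956 1021/1956]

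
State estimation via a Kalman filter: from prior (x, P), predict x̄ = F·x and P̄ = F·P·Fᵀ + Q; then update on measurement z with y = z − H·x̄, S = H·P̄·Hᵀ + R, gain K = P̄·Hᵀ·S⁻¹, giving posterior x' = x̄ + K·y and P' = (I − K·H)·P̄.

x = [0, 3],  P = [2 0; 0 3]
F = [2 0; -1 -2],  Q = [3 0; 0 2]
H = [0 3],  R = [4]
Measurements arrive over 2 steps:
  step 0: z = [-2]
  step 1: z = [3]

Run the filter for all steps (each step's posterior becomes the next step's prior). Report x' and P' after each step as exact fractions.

step 0: x̄ = F·x = [0, -6]
step 0: P̄ = F·P·Fᵀ + Q = [11 -4; -4 16]
step 0: y = z − H·x̄ = [16]
step 0: S = H·P̄·Hᵀ + R = [148]
step 0: K = P̄·Hᵀ·S⁻¹ = [-3/37; 12/37]
step 0: x' = x̄ + K·y = [-48/37, -30/37]
step 0: P' = (I − K·H)·P̄ = [371/37 -4/37; -4/37 16/37]
step 1: x̄ = F·x = [-96/37, 108/37]
step 1: P̄ = F·P·Fᵀ + Q = [1595/37 -726/37; -726/37 493/37]
step 1: y = z − H·x̄ = [-213/37]
step 1: S = H·P̄·Hᵀ + R = [4585/37]
step 1: K = P̄·Hᵀ·S⁻¹ = [-2178/4585; 1479/4585]
step 1: x' = x̄ + K·y = [642/4585, 4869/4585]
step 1: P' = (I − K·H)·P̄ = [69443/4585 -2904/4585; -2904/4585 1972/4585]

step 0: x' = [-48/37, -30/37], P' = [371/37 -4/37; -4/37 16/37]
step 1: x' = [642/4585, 4869/4585], P' = [69443/4585 -2904/4585; -2904/4585 1972/4585]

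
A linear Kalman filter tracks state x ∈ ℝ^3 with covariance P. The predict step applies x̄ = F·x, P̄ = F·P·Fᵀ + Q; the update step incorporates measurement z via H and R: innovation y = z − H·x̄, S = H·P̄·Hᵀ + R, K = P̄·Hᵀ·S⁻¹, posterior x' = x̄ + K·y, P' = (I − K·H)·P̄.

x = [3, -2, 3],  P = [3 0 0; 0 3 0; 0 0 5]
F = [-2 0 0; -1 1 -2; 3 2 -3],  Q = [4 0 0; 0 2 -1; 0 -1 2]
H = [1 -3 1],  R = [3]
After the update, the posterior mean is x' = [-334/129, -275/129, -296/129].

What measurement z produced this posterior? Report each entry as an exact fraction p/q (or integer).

x̄ = F·x = [-6, -11, -4]
P̄ = F·P·Fᵀ + Q = [16 6 -18; 6 28 26; -18 26 86]
S = H·P̄·Hᵀ + R = [129]
K = P̄·Hᵀ·S⁻¹ = [-20/129; -52/129; -10/129]
x' − x̄ = [440/129, 1144/129, 220/129] = K·y
y = (KᵀK)⁻¹·Kᵀ·(x' − x̄) = [-22]
z = y + H·x̄ = [-22] + [23] = [1]

z = [1]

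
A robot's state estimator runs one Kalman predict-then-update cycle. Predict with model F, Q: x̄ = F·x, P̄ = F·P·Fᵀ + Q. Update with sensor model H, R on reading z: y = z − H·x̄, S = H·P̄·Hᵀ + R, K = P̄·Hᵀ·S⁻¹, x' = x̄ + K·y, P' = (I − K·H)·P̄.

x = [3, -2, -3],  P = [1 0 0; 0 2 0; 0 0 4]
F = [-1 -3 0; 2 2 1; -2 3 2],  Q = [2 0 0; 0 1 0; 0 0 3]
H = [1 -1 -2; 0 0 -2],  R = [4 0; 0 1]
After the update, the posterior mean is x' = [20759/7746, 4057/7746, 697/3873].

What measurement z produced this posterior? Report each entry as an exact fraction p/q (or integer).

z = [3, -1]

x̄ = F·x = [3, -1, -18]
P̄ = F·P·Fᵀ + Q = [21 -14 -16; -14 17 16; -16 16 41]
S = H·P̄·Hᵀ + R = [362 228; 228 165]
K = P̄·Hᵀ·S⁻¹ = [1253/2582 -1846/3873; -1033/2582 1390/3873; -19/1291 -1846/3873]
x' − x̄ = [-2479/7746, 11803/7746, 70411/3873] = K·y
y = (KᵀK)⁻¹·Kᵀ·(x' − x̄) = [-37, -37]
z = y + H·x̄ = [-37, -37] + [40, 36] = [3, -1]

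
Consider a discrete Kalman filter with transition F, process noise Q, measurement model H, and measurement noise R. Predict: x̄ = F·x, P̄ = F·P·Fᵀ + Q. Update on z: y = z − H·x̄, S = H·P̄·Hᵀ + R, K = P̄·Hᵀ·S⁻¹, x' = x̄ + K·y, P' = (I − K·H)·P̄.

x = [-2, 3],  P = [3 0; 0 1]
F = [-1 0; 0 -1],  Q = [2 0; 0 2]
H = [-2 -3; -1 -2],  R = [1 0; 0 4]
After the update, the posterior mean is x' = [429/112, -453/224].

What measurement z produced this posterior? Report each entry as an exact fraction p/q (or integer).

z = [-2, 2]

x̄ = F·x = [2, -3]
P̄ = F·P·Fᵀ + Q = [5 0; 0 3]
S = H·P̄·Hᵀ + R = [48 28; 28 21]
K = P̄·Hᵀ·S⁻¹ = [-5/16 5/28; -3/32 -9/56]
x' − x̄ = [205/112, 219/224] = K·y
y = (KᵀK)⁻¹·Kᵀ·(x' − x̄) = [-7, -2]
z = y + H·x̄ = [-7, -2] + [5, 4] = [-2, 2]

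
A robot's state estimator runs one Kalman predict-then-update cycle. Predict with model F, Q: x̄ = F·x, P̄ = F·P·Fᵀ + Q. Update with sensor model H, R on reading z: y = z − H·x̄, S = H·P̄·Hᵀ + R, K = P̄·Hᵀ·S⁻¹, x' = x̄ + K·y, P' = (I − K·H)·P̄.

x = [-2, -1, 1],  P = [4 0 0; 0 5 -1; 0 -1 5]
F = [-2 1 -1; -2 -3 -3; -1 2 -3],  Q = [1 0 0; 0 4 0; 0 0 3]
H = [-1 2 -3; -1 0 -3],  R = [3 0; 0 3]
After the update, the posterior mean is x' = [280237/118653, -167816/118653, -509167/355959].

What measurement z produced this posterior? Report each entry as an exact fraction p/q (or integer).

z = [-1, 2]

x̄ = F·x = [2, 4, -3]
P̄ = F·P·Fᵀ + Q = [29 16 38; 16 92 20; 38 20 84]
S = H·P̄·Hᵀ + R = [1080 861; 861 1016]
K = P̄·Hᵀ·S⁻¹ = [3449/118653 -6541/39551; 58388/118653 -19452/39551; -4310/355959 -32650/118653]
x' − x̄ = [42931/118653, -642428/118653, 558710/355959] = K·y
y = (KᵀK)⁻¹·Kᵀ·(x' − x̄) = [-16, -5]
z = y + H·x̄ = [-16, -5] + [15, 7] = [-1, 2]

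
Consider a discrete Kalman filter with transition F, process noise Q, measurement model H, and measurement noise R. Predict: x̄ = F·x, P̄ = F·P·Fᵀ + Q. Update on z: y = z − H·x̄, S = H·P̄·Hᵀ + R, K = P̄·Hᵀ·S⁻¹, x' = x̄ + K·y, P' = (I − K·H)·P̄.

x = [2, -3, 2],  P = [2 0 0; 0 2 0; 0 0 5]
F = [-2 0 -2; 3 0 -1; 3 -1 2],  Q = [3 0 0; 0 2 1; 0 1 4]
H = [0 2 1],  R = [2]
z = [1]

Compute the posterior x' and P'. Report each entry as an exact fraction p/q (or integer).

x' = [-368/91, -226/91, 563/91]
P' = [2173/91 880/91 -1796/91; 880/91 1069/182 -1010/91; -1796/91 -1010/91 2082/91]

x̄ = F·x = [-8, 4, 13]
P̄ = F·P·Fᵀ + Q = [31 -2 -32; -2 25 9; -32 9 44]
y = z − H·x̄ = [-20]
S = H·P̄·Hᵀ + R = [182]
K = P̄·Hᵀ·S⁻¹ = [-18/91; 59/182; 31/91]
x' = x̄ + K·y = [-368/91, -226/91, 563/91]
P' = (I − K·H)·P̄ = [2173/91 880/91 -1796/91; 880/91 1069/182 -1010/91; -1796/91 -1010/91 2082/91]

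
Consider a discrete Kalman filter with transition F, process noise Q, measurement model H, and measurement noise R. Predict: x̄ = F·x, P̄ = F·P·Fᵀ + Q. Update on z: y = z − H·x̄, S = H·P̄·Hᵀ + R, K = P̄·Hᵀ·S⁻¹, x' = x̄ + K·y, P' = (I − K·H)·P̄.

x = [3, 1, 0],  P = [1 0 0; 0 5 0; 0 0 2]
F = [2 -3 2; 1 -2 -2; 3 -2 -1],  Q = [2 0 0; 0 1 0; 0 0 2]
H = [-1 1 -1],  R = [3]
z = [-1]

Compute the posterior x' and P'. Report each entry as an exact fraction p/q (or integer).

x̄ = F·x = [3, 1, 7]
P̄ = F·P·Fᵀ + Q = [59 24 32; 24 30 27; 32 27 33]
y = z − H·x̄ = [8]
S = H·P̄·Hᵀ + R = [87]
K = P̄·Hᵀ·S⁻¹ = [-67/87; -7/29; -38/87]
x' = x̄ + K·y = [-275/87, -27/29, 305/87]
P' = (I − K·H)·P̄ = [644/87 227/29 238/87; 227/29 723/29 517/29; 238/87 517/29 1427/87]

x' = [-275/87, -27/29, 305/87]
P' = [644/87 227/29 238/87; 227/29 723/29 517/29; 238/87 517/29 1427/87]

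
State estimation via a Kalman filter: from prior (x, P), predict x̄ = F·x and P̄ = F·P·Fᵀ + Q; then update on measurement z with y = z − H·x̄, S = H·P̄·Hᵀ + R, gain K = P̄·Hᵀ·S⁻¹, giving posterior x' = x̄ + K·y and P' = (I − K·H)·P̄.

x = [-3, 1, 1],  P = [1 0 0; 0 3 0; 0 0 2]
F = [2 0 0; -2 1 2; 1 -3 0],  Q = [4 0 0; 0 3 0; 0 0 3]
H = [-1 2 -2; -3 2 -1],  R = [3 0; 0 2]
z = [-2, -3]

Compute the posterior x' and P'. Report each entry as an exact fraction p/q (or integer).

x̄ = F·x = [-6, 9, -6]
P̄ = F·P·Fᵀ + Q = [8 -4 2; -4 18 -11; 2 -11 31]
y = z − H·x̄ = [-38, -45]
S = H·P̄·Hᵀ + R = [319 270; 270 281]
K = P̄·Hᵀ·S⁻¹ = [3560/16739 -5446/16739; 1492/16739 2081/16739; -8236/16739 4399/16739]
x' = x̄ + K·y = [9356/16739, 310/16739, 14579/16739]
P' = (I − K·H)·P̄ = [19948/16739 33638/16739 18324/16739; 33638/16739 86019/16739 66962/16739; 18324/16739 66962/16739 70154/16739]

x' = [9356/16739, 310/16739, 14579/16739]
P' = [19948/16739 33638/16739 18324/16739; 33638/16739 86019/16739 66962/16739; 18324/16739 66962/16739 70154/16739]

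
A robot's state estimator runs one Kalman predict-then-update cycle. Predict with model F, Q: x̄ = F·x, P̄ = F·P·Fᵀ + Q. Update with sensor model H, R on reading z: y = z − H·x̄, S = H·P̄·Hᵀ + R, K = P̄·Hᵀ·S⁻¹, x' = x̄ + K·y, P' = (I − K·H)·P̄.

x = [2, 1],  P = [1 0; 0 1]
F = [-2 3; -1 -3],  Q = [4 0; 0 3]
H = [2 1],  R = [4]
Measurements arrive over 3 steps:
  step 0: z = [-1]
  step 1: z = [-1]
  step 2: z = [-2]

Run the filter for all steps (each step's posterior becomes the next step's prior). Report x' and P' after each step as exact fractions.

step 0: x̄ = F·x = [-1, -5]
step 0: P̄ = F·P·Fᵀ + Q = [17 -7; -7 13]
step 0: y = z − H·x̄ = [6]
step 0: S = H·P̄·Hᵀ + R = [57]
step 0: K = P̄·Hᵀ·S⁻¹ = [9/19; -1/57]
step 0: x' = x̄ + K·y = [35/19, -97/19]
step 0: P' = (I − K·H)·P̄ = [80/19 -124/19; -124/19 740/57]
step 1: x̄ = F·x = [-19, 256/19]
step 1: P̄ = F·P·Fᵀ + Q = [216 -128; -128 1613/19]
step 1: y = z − H·x̄ = [447/19]
step 1: S = H·P̄·Hᵀ + R = [8377/19]
step 1: K = P̄·Hᵀ·S⁻¹ = [5776/8377; -3251/8377]
step 1: x' = x̄ + K·y = [-23275/8377, 36385/8377]
step 1: P' = (I − K·H)·P̄ = [53528/8377 -83952/8377; -83952/8377 154900/8377]
step 2: x̄ = F·x = [155705/8377, -85880/8377]
step 2: P̄ = F·P·Fᵀ + Q = [2649144/8377 -1538900/8377; -1538900/8377 969047/8377]
step 2: y = z − H·x̄ = [-242284/8377]
step 2: S = H·P̄·Hᵀ + R = [5443531/8377]
step 2: K = P̄·Hᵀ·S⁻¹ = [3759388/5443531; -2108753/5443531]
step 2: x' = x̄ + K·y = [-7550981/5443531, 5184036/5443531]
step 2: P' = (I − K·H)·P̄ = [34343960/5443531 -53650368/5443531; -53650368/5443531 98865724/5443531]

step 0: x' = [35/19, -97/19], P' = [80/19 -124/19; -124/19 740/57]
step 1: x' = [-23275/8377, 36385/8377], P' = [53528/8377 -83952/8377; -83952/8377 154900/8377]
step 2: x' = [-7550981/5443531, 5184036/5443531], P' = [34343960/5443531 -53650368/5443531; -53650368/5443531 98865724/5443531]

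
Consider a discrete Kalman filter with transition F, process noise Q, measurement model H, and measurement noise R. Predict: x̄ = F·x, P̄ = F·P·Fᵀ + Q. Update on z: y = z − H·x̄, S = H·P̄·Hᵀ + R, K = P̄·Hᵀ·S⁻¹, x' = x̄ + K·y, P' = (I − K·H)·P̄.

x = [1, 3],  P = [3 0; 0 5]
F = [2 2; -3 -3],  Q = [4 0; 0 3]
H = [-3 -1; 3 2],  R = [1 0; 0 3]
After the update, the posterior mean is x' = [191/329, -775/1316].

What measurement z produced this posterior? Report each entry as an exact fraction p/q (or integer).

x̄ = F·x = [8, -12]
P̄ = F·P·Fᵀ + Q = [36 -48; -48 75]
S = H·P̄·Hᵀ + R = [112 -42; -42 51]
K = P̄·Hᵀ·S⁻¹ = [-213/329 -14/47; 1257/1316 85/94]
x' − x̄ = [-2441/329, 15017/1316] = K·y
y = (KᵀK)⁻¹·Kᵀ·(x' − x̄) = [11, 1]
z = y + H·x̄ = [11, 1] + [-12, 0] = [-1, 1]

z = [-1, 1]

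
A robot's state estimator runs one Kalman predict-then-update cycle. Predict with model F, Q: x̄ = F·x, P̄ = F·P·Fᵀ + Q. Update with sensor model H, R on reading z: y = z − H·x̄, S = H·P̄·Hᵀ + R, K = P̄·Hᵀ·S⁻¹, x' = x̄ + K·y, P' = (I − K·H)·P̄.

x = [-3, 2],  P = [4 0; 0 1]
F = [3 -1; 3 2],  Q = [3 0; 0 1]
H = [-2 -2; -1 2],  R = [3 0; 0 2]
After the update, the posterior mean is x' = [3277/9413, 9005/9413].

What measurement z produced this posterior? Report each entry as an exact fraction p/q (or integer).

z = [-3, 1]

x̄ = F·x = [-11, -5]
P̄ = F·P·Fᵀ + Q = [40 34; 34 41]
S = H·P̄·Hᵀ + R = [599 -152; -152 70]
K = P̄·Hᵀ·S⁻¹ = [-3052/9413 -2862/9413; -1602/9413 2976/9413]
x' − x̄ = [106820/9413, 56070/9413] = K·y
y = (KᵀK)⁻¹·Kᵀ·(x' − x̄) = [-35, 0]
z = y + H·x̄ = [-35, 0] + [32, 1] = [-3, 1]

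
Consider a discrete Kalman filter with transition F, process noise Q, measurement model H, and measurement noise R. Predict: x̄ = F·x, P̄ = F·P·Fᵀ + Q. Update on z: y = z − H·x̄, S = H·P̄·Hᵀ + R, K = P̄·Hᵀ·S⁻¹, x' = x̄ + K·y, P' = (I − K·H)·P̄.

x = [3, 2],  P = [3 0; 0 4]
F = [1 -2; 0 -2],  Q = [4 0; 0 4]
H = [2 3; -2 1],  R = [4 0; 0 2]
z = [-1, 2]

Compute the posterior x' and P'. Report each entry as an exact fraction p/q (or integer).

x̄ = F·x = [-1, -4]
P̄ = F·P·Fᵀ + Q = [23 16; 16 20]
y = z − H·x̄ = [13, 4]
S = H·P̄·Hᵀ + R = [468 -96; -96 50]
K = P̄·Hᵀ·S⁻¹ = [455/3546 -209/591; 431/1773 134/591]
x' = x̄ + K·y = [-2647/3546, 119/1773]
P' = (I − K·H)·P̄ = [584/1773 -86/1773; -86/1773 632/1773]

x' = [-2647/3546, 119/1773]
P' = [584/1773 -86/1773; -86/1773 632/1773]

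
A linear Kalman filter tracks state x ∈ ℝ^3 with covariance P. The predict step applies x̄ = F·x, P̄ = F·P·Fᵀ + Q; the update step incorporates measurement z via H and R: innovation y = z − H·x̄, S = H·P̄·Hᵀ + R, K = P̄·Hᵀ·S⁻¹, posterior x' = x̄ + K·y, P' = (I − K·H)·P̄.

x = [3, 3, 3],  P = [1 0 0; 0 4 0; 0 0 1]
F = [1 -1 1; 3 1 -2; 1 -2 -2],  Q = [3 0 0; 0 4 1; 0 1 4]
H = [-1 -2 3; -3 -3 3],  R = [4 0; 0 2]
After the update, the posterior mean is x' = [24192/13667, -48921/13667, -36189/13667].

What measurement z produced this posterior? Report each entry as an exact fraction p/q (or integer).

z = [-3, -2]

x̄ = F·x = [3, 6, -9]
P̄ = F·P·Fᵀ + Q = [9 -3 7; -3 21 0; 7 0 25]
S = H·P̄·Hᵀ + R = [268 267; 267 317]
K = P̄·Hᵀ·S⁻¹ = [4905/13667 -4002/13667; 2055/13667 -4059/13667; 7138/13667 -3684/13667]
x' − x̄ = [-16809/13667, -130923/13667, 86814/13667] = K·y
y = (KᵀK)⁻¹·Kᵀ·(x' − x̄) = [39, 52]
z = y + H·x̄ = [39, 52] + [-42, -54] = [-3, -2]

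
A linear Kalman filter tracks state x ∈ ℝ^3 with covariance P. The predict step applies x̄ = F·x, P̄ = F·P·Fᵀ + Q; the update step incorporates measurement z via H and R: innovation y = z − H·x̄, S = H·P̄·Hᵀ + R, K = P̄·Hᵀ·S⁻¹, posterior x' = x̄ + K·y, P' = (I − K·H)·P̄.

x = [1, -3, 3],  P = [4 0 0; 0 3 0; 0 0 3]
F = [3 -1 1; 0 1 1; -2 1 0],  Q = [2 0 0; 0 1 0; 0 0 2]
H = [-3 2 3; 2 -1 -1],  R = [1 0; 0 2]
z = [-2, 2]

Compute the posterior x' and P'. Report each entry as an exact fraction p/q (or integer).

x' = [566/363, 311/363, 37/121]
P' = [10966/4719 13855/4719 657/1573; 13855/4719 25693/4719 -939/1573; 657/1573 -939/1573 1425/1573]

x̄ = F·x = [9, 0, -5]
P̄ = F·P·Fᵀ + Q = [44 0 -27; 0 7 3; -27 3 21]
y = z − H·x̄ = [40, -21]
S = H·P̄·Hᵀ + R = [1136 -599; -599 320]
K = P̄·Hᵀ·S⁻¹ = [725/4719 3053/4719; 1370/4719 2417/4719; 426/1573 414/1573]
x' = x̄ + K·y = [566/363, 311/363, 37/121]
P' = (I − K·H)·P̄ = [10966/4719 13855/4719 657/1573; 13855/4719 25693/4719 -939/1573; 657/1573 -939/1573 1425/1573]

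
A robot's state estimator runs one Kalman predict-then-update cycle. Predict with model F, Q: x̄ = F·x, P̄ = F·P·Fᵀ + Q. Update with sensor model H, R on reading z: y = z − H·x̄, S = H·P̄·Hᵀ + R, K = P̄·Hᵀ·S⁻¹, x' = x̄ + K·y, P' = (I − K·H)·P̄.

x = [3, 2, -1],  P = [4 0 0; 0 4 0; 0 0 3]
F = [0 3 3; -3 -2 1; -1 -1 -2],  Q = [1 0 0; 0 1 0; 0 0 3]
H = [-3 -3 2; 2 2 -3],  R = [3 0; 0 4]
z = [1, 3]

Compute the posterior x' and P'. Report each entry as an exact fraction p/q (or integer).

x' = [297087/52015, -81936/10403, -134389/52015]
P' = [821957/52015 -174804/10403 -65154/52015; -174804/10403 201033/10403 28230/10403; -65154/52015 28230/10403 87348/52015]

x̄ = F·x = [3, -14, -3]
P̄ = F·P·Fᵀ + Q = [64 -15 -30; -15 56 14; -30 14 23]
y = z − H·x̄ = [-26, 16]
S = H·P̄·Hᵀ + R = [1097 -886; -886 763]
K = P̄·Hᵀ·S⁻¹ = [8627/52015 22834/52015; -7409/10403 -8058/10403; -17764/52015 -27513/52015]
x' = x̄ + K·y = [297087/52015, -81936/10403, -134389/52015]
P' = (I − K·H)·P̄ = [821957/52015 -174804/10403 -65154/52015; -174804/10403 201033/10403 28230/10403; -65154/52015 28230/10403 87348/52015]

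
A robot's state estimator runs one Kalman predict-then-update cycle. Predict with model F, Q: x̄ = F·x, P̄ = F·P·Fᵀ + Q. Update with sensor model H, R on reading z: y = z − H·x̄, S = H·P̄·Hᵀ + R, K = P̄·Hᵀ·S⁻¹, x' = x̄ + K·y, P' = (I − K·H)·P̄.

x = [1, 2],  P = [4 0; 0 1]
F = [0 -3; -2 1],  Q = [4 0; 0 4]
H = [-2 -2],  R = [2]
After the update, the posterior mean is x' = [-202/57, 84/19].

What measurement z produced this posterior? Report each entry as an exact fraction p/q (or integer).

x̄ = F·x = [-6, 0]
P̄ = F·P·Fᵀ + Q = [13 -3; -3 21]
S = H·P̄·Hᵀ + R = [114]
K = P̄·Hᵀ·S⁻¹ = [-10/57; -6/19]
x' − x̄ = [140/57, 84/19] = K·y
y = (KᵀK)⁻¹·Kᵀ·(x' − x̄) = [-14]
z = y + H·x̄ = [-14] + [12] = [-2]

z = [-2]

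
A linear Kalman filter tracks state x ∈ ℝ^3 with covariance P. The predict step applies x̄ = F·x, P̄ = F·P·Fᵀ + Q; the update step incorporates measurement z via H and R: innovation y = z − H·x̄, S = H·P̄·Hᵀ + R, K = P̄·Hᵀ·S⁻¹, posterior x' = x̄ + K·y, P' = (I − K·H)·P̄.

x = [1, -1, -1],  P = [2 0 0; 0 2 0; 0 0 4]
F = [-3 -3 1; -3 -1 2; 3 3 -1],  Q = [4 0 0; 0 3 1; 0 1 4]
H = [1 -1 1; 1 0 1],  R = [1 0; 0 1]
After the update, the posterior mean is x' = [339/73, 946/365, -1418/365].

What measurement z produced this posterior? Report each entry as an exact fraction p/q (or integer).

z = [-2, 1]

x̄ = F·x = [-1, -4, 1]
P̄ = F·P·Fᵀ + Q = [44 32 -40; 32 39 -31; -40 -31 44]
S = H·P̄·Hᵀ + R = [46 7; 7 9]
K = P̄·Hᵀ·S⁻¹ = [-56/73 76/73; -349/365 312/365; 287/365 -61/365]
x' − x̄ = [412/73, 2406/365, -1783/365] = K·y
y = (KᵀK)⁻¹·Kᵀ·(x' − x̄) = [-6, 1]
z = y + H·x̄ = [-6, 1] + [4, 0] = [-2, 1]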